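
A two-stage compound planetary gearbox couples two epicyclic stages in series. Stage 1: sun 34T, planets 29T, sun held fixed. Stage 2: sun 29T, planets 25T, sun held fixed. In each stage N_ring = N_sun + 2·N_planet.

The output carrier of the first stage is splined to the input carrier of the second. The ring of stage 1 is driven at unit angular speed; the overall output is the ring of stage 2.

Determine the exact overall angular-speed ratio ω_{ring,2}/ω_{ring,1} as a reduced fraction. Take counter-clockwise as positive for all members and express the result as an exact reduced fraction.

552/553

Stage 1: N_ring = 34 + 2·29 = 92
Stage 1: 34(ω_s−ω_c) = −92(ω_r−ω_c),  ω_s=0, ω_r=1
Stage 1: 34(0−ω_c) = −92(1−ω_c)  ⇒  126ω_c = 92  ⇒  ω_c = 46/63
  ⇒ ω_c¹/ω_r¹ = 46/63
Stage 2: N_ring = 29 + 2·25 = 79
Stage 2: 29(ω_s−ω_c) = −79(ω_r−ω_c),  ω_s=0, ω_c=1
Stage 2: ω_r = 1 − (29/79)(0−1) = 108/79
  ⇒ ω_r²/ω_c² = 108/79
Coupling ω_c² = ω_c¹ ⇒ overall = 46/63 × 108/79 = 552/553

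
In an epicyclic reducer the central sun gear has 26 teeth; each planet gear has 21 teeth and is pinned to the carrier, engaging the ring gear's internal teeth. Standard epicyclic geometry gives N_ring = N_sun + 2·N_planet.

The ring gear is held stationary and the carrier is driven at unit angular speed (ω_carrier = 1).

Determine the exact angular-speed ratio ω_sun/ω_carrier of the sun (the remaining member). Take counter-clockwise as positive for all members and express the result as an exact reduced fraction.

N_ring = 26 + 2·21 = 68
26(ω_s−ω_c) = −68(ω_r−ω_c),  ω_r=0, ω_c=1
ω_s = 1 − (68/26)(0−1) = 47/13
ω_s/ω_c = 47/13

47/13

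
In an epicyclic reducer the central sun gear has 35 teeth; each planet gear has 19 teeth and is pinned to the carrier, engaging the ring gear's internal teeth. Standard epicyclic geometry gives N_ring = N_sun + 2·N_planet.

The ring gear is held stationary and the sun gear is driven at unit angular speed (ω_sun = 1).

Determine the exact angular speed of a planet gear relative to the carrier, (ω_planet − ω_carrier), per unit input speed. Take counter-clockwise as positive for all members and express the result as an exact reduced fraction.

-2555/2052

N_ring = 35 + 2·19 = 73
35(ω_s−ω_c) = −73(ω_r−ω_c),  ω_r=0, ω_s=1
35(1−ω_c) = −73(0−ω_c)  ⇒  108ω_c = 35  ⇒  ω_c = 35/108
sun–planet: 35·(1−35/108) = −19·(ω_p−ω_c)  ⇒  ω_p−ω_c = −(35/19)·(73/108) = -2555/2052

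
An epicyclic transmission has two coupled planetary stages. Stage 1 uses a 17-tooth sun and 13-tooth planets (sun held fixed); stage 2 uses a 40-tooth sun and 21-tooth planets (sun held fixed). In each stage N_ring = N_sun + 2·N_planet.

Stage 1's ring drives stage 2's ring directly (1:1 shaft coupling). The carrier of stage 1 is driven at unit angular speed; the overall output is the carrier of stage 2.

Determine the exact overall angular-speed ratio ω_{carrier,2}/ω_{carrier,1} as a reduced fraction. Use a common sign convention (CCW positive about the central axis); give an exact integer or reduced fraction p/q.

2460/2623

Stage 1: N_ring = 17 + 2·13 = 43
Stage 1: 17(ω_s−ω_c) = −43(ω_r−ω_c),  ω_s=0, ω_c=1
Stage 1: ω_r = 1 − (17/43)(0−1) = 60/43
  ⇒ ω_r¹/ω_c¹ = 60/43
Stage 2: N_ring = 40 + 2·21 = 82
Stage 2: 40(ω_s−ω_c) = −82(ω_r−ω_c),  ω_s=0, ω_r=1
Stage 2: 40(0−ω_c) = −82(1−ω_c)  ⇒  122ω_c = 82  ⇒  ω_c = 41/61
  ⇒ ω_c²/ω_r² = 41/61
Coupling ω_r² = ω_r¹ ⇒ overall = 60/43 × 41/61 = 2460/2623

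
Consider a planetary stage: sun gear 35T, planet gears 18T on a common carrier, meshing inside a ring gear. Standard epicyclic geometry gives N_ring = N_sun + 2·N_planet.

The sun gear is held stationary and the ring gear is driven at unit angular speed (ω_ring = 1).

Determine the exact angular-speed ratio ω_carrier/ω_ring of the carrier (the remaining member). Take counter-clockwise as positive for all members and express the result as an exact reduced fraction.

N_ring = 35 + 2·18 = 71
35(ω_s−ω_c) = −71(ω_r−ω_c),  ω_s=0, ω_r=1
35(0−ω_c) = −71(1−ω_c)  ⇒  106ω_c = 71  ⇒  ω_c = 71/106
ω_c/ω_r = 71/106

71/106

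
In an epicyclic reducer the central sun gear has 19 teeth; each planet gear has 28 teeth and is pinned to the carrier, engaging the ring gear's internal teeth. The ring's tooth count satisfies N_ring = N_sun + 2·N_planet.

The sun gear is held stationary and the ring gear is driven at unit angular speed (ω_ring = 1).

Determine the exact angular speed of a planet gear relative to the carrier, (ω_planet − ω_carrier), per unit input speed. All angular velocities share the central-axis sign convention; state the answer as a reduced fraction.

N_ring = 19 + 2·28 = 75
19(ω_s−ω_c) = −75(ω_r−ω_c),  ω_s=0, ω_r=1
19(0−ω_c) = −75(1−ω_c)  ⇒  94ω_c = 75  ⇒  ω_c = 75/94
sun–planet: 19·(0−75/94) = −28·(ω_p−ω_c)  ⇒  ω_p−ω_c = −(19/28)·(-75/94) = 1425/2632

1425/2632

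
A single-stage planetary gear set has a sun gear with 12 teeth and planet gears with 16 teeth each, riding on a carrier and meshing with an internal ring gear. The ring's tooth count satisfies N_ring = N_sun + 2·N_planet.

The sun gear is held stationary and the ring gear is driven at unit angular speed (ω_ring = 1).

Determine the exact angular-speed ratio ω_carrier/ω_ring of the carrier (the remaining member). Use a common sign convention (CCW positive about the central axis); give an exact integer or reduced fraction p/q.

N_ring = 12 + 2·16 = 44
12(ω_s−ω_c) = −44(ω_r−ω_c),  ω_s=0, ω_r=1
12(0−ω_c) = −44(1−ω_c)  ⇒  56ω_c = 44  ⇒  ω_c = 11/14
ω_c/ω_r = 11/14

11/14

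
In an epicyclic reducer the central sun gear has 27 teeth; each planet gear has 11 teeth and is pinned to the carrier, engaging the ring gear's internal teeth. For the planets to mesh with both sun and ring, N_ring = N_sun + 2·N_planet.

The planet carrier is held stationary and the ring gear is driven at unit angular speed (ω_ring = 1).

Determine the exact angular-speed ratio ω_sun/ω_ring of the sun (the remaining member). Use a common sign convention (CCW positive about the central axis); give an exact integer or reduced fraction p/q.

-49/27

N_ring = 27 + 2·11 = 49
27(ω_s−ω_c) = −49(ω_r−ω_c),  ω_c=0, ω_r=1
ω_s = 0 − (49/27)(1−0) = -49/27
ω_s/ω_r = -49/27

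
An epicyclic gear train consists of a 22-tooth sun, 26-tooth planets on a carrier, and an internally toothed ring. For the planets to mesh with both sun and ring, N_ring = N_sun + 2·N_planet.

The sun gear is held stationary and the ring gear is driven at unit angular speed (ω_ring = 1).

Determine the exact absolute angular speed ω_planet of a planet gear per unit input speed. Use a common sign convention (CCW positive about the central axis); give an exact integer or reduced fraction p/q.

N_ring = 22 + 2·26 = 74
22(ω_s−ω_c) = −74(ω_r−ω_c),  ω_s=0, ω_r=1
22(0−ω_c) = −74(1−ω_c)  ⇒  96ω_c = 74  ⇒  ω_c = 37/48
sun–planet: 22·(0−37/48) = −26·(ω_p−ω_c)  ⇒  ω_p−ω_c = −(22/26)·(-37/48) = 407/624
ω_p = 37/48 + 407/624 = 37/26

37/26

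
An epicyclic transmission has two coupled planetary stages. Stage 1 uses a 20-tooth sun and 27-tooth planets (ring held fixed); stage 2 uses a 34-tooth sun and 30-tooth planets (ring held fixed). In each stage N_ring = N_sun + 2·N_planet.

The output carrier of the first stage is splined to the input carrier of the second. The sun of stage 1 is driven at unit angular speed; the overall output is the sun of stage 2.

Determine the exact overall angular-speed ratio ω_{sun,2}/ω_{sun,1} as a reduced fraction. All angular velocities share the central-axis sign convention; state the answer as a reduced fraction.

Stage 1: N_ring = 20 + 2·27 = 74
Stage 1: 20(ω_s−ω_c) = −74(ω_r−ω_c),  ω_r=0, ω_s=1
Stage 1: 20(1−ω_c) = −74(0−ω_c)  ⇒  94ω_c = 20  ⇒  ω_c = 10/47
  ⇒ ω_c¹/ω_s¹ = 10/47
Stage 2: N_ring = 34 + 2·30 = 94
Stage 2: 34(ω_s−ω_c) = −94(ω_r−ω_c),  ω_r=0, ω_c=1
Stage 2: ω_s = 1 − (94/34)(0−1) = 64/17
  ⇒ ω_s²/ω_c² = 64/17
Coupling ω_c² = ω_c¹ ⇒ overall = 10/47 × 64/17 = 640/799

640/799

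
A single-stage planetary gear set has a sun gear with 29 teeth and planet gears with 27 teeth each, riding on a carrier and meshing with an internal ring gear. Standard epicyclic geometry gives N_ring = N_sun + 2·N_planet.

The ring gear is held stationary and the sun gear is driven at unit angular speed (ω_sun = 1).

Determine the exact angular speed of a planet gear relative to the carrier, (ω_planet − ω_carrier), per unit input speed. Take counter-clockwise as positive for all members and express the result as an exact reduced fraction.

N_ring = 29 + 2·27 = 83
29(ω_s−ω_c) = −83(ω_r−ω_c),  ω_r=0, ω_s=1
29(1−ω_c) = −83(0−ω_c)  ⇒  112ω_c = 29  ⇒  ω_c = 29/112
sun–planet: 29·(1−29/112) = −27·(ω_p−ω_c)  ⇒  ω_p−ω_c = −(29/27)·(83/112) = -2407/3024

-2407/3024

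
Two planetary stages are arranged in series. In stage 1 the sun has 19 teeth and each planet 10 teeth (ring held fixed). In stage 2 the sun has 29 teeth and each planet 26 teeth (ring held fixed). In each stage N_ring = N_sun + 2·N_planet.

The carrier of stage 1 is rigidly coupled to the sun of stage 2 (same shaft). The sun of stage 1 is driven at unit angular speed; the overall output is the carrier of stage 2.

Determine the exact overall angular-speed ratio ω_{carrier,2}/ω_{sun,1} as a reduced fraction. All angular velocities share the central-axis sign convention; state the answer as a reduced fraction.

Stage 1: N_ring = 19 + 2·10 = 39
Stage 1: 19(ω_s−ω_c) = −39(ω_r−ω_c),  ω_r=0, ω_s=1
Stage 1: 19(1−ω_c) = −39(0−ω_c)  ⇒  58ω_c = 19  ⇒  ω_c = 19/58
  ⇒ ω_c¹/ω_s¹ = 19/58
Stage 2: N_ring = 29 + 2·26 = 81
Stage 2: 29(ω_s−ω_c) = −81(ω_r−ω_c),  ω_r=0, ω_s=1
Stage 2: 29(1−ω_c) = −81(0−ω_c)  ⇒  110ω_c = 29  ⇒  ω_c = 29/110
  ⇒ ω_c²/ω_s² = 29/110
Coupling ω_s² = ω_c¹ ⇒ overall = 19/58 × 29/110 = 19/220

19/220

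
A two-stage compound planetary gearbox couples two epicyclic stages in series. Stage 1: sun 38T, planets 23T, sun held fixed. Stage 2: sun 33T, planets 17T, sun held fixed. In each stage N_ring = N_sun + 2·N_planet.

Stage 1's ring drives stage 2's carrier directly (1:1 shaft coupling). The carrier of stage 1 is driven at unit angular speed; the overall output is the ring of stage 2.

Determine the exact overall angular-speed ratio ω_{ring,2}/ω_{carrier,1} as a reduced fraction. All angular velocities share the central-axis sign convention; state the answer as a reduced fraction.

Stage 1: N_ring = 38 + 2·23 = 84
Stage 1: 38(ω_s−ω_c) = −84(ω_r−ω_c),  ω_s=0, ω_c=1
Stage 1: ω_r = 1 − (38/84)(0−1) = 61/42
  ⇒ ω_r¹/ω_c¹ = 61/42
Stage 2: N_ring = 33 + 2·17 = 67
Stage 2: 33(ω_s−ω_c) = −67(ω_r−ω_c),  ω_s=0, ω_c=1
Stage 2: ω_r = 1 − (33/67)(0−1) = 100/67
  ⇒ ω_r²/ω_c² = 100/67
Coupling ω_c² = ω_r¹ ⇒ overall = 61/42 × 100/67 = 3050/1407

3050/1407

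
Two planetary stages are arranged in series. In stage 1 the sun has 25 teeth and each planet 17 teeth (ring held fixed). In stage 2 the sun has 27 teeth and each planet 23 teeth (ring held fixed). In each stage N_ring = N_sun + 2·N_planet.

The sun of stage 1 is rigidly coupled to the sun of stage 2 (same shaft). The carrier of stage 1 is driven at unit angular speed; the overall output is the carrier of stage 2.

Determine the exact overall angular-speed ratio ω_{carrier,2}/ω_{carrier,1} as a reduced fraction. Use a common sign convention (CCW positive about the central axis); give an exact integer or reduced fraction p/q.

567/625

Stage 1: N_ring = 25 + 2·17 = 59
Stage 1: 25(ω_s−ω_c) = −59(ω_r−ω_c),  ω_r=0, ω_c=1
Stage 1: ω_s = 1 − (59/25)(0−1) = 84/25
  ⇒ ω_s¹/ω_c¹ = 84/25
Stage 2: N_ring = 27 + 2·23 = 73
Stage 2: 27(ω_s−ω_c) = −73(ω_r−ω_c),  ω_r=0, ω_s=1
Stage 2: 27(1−ω_c) = −73(0−ω_c)  ⇒  100ω_c = 27  ⇒  ω_c = 27/100
  ⇒ ω_c²/ω_s² = 27/100
Coupling ω_s² = ω_s¹ ⇒ overall = 84/25 × 27/100 = 567/625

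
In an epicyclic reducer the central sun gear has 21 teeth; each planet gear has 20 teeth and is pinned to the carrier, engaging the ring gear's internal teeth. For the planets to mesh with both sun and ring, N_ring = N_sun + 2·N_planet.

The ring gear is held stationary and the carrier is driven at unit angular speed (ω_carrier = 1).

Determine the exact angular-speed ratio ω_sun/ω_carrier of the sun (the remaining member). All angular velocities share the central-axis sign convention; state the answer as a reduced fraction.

N_ring = 21 + 2·20 = 61
21(ω_s−ω_c) = −61(ω_r−ω_c),  ω_r=0, ω_c=1
ω_s = 1 − (61/21)(0−1) = 82/21
ω_s/ω_c = 82/21

82/21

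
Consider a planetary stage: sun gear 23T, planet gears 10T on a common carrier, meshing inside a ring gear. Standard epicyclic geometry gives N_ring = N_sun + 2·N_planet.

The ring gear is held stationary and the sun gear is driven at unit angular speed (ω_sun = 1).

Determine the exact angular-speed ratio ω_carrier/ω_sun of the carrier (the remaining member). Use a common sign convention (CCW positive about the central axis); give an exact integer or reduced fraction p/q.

23/66

N_ring = 23 + 2·10 = 43
23(ω_s−ω_c) = −43(ω_r−ω_c),  ω_r=0, ω_s=1
23(1−ω_c) = −43(0−ω_c)  ⇒  66ω_c = 23  ⇒  ω_c = 23/66
ω_c/ω_s = 23/66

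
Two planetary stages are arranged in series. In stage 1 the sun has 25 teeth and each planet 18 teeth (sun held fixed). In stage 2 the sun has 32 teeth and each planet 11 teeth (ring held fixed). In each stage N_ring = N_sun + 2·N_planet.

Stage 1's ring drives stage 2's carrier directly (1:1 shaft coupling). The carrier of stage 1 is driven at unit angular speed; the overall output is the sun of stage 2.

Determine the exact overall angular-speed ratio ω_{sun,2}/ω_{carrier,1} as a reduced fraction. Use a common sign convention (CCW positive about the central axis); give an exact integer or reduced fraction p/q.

1849/488

Stage 1: N_ring = 25 + 2·18 = 61
Stage 1: 25(ω_s−ω_c) = −61(ω_r−ω_c),  ω_s=0, ω_c=1
Stage 1: ω_r = 1 − (25/61)(0−1) = 86/61
  ⇒ ω_r¹/ω_c¹ = 86/61
Stage 2: N_ring = 32 + 2·11 = 54
Stage 2: 32(ω_s−ω_c) = −54(ω_r−ω_c),  ω_r=0, ω_c=1
Stage 2: ω_s = 1 − (54/32)(0−1) = 43/16
  ⇒ ω_s²/ω_c² = 43/16
Coupling ω_c² = ω_r¹ ⇒ overall = 86/61 × 43/16 = 1849/488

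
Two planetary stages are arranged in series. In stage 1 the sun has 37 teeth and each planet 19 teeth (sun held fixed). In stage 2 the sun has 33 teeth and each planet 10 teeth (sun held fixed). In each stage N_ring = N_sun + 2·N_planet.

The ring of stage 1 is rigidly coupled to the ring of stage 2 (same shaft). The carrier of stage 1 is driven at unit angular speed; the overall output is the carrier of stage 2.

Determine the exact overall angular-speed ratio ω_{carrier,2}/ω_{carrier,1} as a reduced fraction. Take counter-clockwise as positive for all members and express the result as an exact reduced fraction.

2968/3225

Stage 1: N_ring = 37 + 2·19 = 75
Stage 1: 37(ω_s−ω_c) = −75(ω_r−ω_c),  ω_s=0, ω_c=1
Stage 1: ω_r = 1 − (37/75)(0−1) = 112/75
  ⇒ ω_r¹/ω_c¹ = 112/75
Stage 2: N_ring = 33 + 2·10 = 53
Stage 2: 33(ω_s−ω_c) = −53(ω_r−ω_c),  ω_s=0, ω_r=1
Stage 2: 33(0−ω_c) = −53(1−ω_c)  ⇒  86ω_c = 53  ⇒  ω_c = 53/86
  ⇒ ω_c²/ω_r² = 53/86
Coupling ω_r² = ω_r¹ ⇒ overall = 112/75 × 53/86 = 2968/3225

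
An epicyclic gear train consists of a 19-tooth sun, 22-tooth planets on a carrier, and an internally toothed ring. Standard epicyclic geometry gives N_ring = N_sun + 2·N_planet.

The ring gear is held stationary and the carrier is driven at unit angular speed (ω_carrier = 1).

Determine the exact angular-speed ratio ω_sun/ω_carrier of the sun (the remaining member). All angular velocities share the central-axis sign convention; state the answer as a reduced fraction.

N_ring = 19 + 2·22 = 63
19(ω_s−ω_c) = −63(ω_r−ω_c),  ω_r=0, ω_c=1
ω_s = 1 − (63/19)(0−1) = 82/19
ω_s/ω_c = 82/19

82/19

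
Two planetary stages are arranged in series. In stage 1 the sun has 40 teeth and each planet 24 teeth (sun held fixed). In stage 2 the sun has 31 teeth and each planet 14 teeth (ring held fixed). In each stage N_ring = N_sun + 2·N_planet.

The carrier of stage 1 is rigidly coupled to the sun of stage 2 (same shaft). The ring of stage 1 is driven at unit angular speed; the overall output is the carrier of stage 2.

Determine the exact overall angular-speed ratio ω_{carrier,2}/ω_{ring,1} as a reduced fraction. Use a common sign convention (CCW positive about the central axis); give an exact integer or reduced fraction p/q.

341/1440

Stage 1: N_ring = 40 + 2·24 = 88
Stage 1: 40(ω_s−ω_c) = −88(ω_r−ω_c),  ω_s=0, ω_r=1
Stage 1: 40(0−ω_c) = −88(1−ω_c)  ⇒  128ω_c = 88  ⇒  ω_c = 11/16
  ⇒ ω_c¹/ω_r¹ = 11/16
Stage 2: N_ring = 31 + 2·14 = 59
Stage 2: 31(ω_s−ω_c) = −59(ω_r−ω_c),  ω_r=0, ω_s=1
Stage 2: 31(1−ω_c) = −59(0−ω_c)  ⇒  90ω_c = 31  ⇒  ω_c = 31/90
  ⇒ ω_c²/ω_s² = 31/90
Coupling ω_s² = ω_c¹ ⇒ overall = 11/16 × 31/90 = 341/1440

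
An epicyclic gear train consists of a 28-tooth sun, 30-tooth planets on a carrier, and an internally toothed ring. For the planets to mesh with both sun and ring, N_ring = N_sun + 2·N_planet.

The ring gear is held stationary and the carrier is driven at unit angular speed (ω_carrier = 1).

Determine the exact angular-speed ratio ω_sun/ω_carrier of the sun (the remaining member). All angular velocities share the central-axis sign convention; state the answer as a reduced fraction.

29/7

N_ring = 28 + 2·30 = 88
28(ω_s−ω_c) = −88(ω_r−ω_c),  ω_r=0, ω_c=1
ω_s = 1 − (88/28)(0−1) = 29/7
ω_s/ω_c = 29/7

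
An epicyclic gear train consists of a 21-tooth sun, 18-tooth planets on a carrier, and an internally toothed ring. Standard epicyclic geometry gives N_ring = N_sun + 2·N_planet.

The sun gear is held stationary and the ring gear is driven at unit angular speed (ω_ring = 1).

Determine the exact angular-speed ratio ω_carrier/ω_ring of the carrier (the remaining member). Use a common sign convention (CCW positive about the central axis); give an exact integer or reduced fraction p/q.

N_ring = 21 + 2·18 = 57
21(ω_s−ω_c) = −57(ω_r−ω_c),  ω_s=0, ω_r=1
21(0−ω_c) = −57(1−ω_c)  ⇒  78ω_c = 57  ⇒  ω_c = 19/26
ω_c/ω_r = 19/26

19/26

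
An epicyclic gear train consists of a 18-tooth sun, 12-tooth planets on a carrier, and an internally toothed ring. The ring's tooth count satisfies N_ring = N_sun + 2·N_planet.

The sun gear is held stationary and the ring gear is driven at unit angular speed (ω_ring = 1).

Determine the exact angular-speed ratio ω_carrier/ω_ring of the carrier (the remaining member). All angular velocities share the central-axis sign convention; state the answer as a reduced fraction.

7/10

N_ring = 18 + 2·12 = 42
18(ω_s−ω_c) = −42(ω_r−ω_c),  ω_s=0, ω_r=1
18(0−ω_c) = −42(1−ω_c)  ⇒  60ω_c = 42  ⇒  ω_c = 7/10
ω_c/ω_r = 7/10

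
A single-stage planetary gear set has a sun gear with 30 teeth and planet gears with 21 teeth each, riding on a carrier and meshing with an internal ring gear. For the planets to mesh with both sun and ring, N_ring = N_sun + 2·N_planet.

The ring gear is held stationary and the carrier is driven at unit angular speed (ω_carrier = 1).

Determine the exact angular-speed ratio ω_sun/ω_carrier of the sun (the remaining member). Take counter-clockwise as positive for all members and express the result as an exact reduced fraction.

17/5

N_ring = 30 + 2·21 = 72
30(ω_s−ω_c) = −72(ω_r−ω_c),  ω_r=0, ω_c=1
ω_s = 1 − (72/30)(0−1) = 17/5
ω_s/ω_c = 17/5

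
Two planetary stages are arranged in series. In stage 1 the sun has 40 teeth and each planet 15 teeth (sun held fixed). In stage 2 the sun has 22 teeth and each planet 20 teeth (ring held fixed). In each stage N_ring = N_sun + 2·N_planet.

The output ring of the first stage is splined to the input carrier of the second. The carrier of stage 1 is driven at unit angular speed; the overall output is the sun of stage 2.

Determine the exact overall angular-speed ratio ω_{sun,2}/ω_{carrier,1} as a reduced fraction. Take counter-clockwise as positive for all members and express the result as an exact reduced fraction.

6

Stage 1: N_ring = 40 + 2·15 = 70
Stage 1: 40(ω_s−ω_c) = −70(ω_r−ω_c),  ω_s=0, ω_c=1
Stage 1: ω_r = 1 − (40/70)(0−1) = 11/7
  ⇒ ω_r¹/ω_c¹ = 11/7
Stage 2: N_ring = 22 + 2·20 = 62
Stage 2: 22(ω_s−ω_c) = −62(ω_r−ω_c),  ω_r=0, ω_c=1
Stage 2: ω_s = 1 − (62/22)(0−1) = 42/11
  ⇒ ω_s²/ω_c² = 42/11
Coupling ω_c² = ω_r¹ ⇒ overall = 11/7 × 42/11 = 6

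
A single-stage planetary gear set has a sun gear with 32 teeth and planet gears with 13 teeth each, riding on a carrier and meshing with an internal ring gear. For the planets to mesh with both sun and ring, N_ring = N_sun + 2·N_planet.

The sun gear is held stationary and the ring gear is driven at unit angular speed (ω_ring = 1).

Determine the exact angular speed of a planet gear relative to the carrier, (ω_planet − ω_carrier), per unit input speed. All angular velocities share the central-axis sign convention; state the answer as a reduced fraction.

N_ring = 32 + 2·13 = 58
32(ω_s−ω_c) = −58(ω_r−ω_c),  ω_s=0, ω_r=1
32(0−ω_c) = −58(1−ω_c)  ⇒  90ω_c = 58  ⇒  ω_c = 29/45
sun–planet: 32·(0−29/45) = −13·(ω_p−ω_c)  ⇒  ω_p−ω_c = −(32/13)·(-29/45) = 928/585

928/585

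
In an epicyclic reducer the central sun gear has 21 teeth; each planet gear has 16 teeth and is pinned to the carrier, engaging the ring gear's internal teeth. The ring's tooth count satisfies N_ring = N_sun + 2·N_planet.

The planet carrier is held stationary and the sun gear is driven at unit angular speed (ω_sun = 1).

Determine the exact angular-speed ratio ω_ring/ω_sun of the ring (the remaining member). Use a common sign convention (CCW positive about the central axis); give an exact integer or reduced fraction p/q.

-21/53

N_ring = 21 + 2·16 = 53
21(ω_s−ω_c) = −53(ω_r−ω_c),  ω_c=0, ω_s=1
ω_r = 0 − (21/53)(1−0) = -21/53
ω_r/ω_s = -21/53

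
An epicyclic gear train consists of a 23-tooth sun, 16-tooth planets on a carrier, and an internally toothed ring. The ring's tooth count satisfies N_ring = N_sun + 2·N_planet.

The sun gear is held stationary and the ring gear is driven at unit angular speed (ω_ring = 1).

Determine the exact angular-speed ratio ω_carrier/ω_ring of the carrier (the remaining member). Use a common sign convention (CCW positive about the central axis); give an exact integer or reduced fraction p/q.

N_ring = 23 + 2·16 = 55
23(ω_s−ω_c) = −55(ω_r−ω_c),  ω_s=0, ω_r=1
23(0−ω_c) = −55(1−ω_c)  ⇒  78ω_c = 55  ⇒  ω_c = 55/78
ω_c/ω_r = 55/78

55/78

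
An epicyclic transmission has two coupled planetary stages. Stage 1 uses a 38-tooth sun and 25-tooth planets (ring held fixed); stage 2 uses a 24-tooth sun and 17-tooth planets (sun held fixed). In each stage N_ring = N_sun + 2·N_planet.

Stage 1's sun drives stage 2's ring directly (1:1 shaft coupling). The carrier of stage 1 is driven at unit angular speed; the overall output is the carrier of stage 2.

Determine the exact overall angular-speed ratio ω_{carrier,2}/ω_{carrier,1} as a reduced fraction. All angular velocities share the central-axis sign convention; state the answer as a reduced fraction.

Stage 1: N_ring = 38 + 2·25 = 88
Stage 1: 38(ω_s−ω_c) = −88(ω_r−ω_c),  ω_r=0, ω_c=1
Stage 1: ω_s = 1 − (88/38)(0−1) = 63/19
  ⇒ ω_s¹/ω_c¹ = 63/19
Stage 2: N_ring = 24 + 2·17 = 58
Stage 2: 24(ω_s−ω_c) = −58(ω_r−ω_c),  ω_s=0, ω_r=1
Stage 2: 24(0−ω_c) = −58(1−ω_c)  ⇒  82ω_c = 58  ⇒  ω_c = 29/41
  ⇒ ω_c²/ω_r² = 29/41
Coupling ω_r² = ω_s¹ ⇒ overall = 63/19 × 29/41 = 1827/779

1827/779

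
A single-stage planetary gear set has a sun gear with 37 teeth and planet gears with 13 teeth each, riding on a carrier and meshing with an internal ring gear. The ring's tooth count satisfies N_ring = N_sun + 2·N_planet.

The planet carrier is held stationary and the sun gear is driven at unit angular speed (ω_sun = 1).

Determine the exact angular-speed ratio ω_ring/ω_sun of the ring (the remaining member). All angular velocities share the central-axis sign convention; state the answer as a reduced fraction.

N_ring = 37 + 2·13 = 63
37(ω_s−ω_c) = −63(ω_r−ω_c),  ω_c=0, ω_s=1
ω_r = 0 − (37/63)(1−0) = -37/63
ω_r/ω_s = -37/63

-37/63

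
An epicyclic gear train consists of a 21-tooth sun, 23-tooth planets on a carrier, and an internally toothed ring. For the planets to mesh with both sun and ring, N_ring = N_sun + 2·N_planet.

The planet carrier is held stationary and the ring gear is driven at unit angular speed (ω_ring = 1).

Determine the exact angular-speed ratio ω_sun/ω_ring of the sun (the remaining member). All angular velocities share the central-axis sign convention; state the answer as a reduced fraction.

N_ring = 21 + 2·23 = 67
21(ω_s−ω_c) = −67(ω_r−ω_c),  ω_c=0, ω_r=1
ω_s = 0 − (67/21)(1−0) = -67/21
ω_s/ω_r = -67/21

-67/21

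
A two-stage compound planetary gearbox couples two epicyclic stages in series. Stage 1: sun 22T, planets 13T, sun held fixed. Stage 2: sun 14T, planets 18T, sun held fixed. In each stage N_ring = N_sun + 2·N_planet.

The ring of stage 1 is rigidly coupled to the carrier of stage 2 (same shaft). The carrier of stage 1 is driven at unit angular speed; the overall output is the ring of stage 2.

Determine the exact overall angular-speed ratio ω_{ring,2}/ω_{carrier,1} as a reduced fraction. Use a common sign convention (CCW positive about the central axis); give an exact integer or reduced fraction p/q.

Stage 1: N_ring = 22 + 2·13 = 48
Stage 1: 22(ω_s−ω_c) = −48(ω_r−ω_c),  ω_s=0, ω_c=1
Stage 1: ω_r = 1 − (22/48)(0−1) = 35/24
  ⇒ ω_r¹/ω_c¹ = 35/24
Stage 2: N_ring = 14 + 2·18 = 50
Stage 2: 14(ω_s−ω_c) = −50(ω_r−ω_c),  ω_s=0, ω_c=1
Stage 2: ω_r = 1 − (14/50)(0−1) = 32/25
  ⇒ ω_r²/ω_c² = 32/25
Coupling ω_c² = ω_r¹ ⇒ overall = 35/24 × 32/25 = 28/15

28/15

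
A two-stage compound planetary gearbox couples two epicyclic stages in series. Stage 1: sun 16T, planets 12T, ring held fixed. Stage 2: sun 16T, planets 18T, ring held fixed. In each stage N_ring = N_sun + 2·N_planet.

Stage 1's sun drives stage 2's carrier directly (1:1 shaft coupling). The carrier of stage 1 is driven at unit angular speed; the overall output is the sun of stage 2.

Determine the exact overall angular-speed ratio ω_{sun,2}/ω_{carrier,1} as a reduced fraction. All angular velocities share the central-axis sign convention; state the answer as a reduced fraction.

119/8

Stage 1: N_ring = 16 + 2·12 = 40
Stage 1: 16(ω_s−ω_c) = −40(ω_r−ω_c),  ω_r=0, ω_c=1
Stage 1: ω_s = 1 − (40/16)(0−1) = 7/2
  ⇒ ω_s¹/ω_c¹ = 7/2
Stage 2: N_ring = 16 + 2·18 = 52
Stage 2: 16(ω_s−ω_c) = −52(ω_r−ω_c),  ω_r=0, ω_c=1
Stage 2: ω_s = 1 − (52/16)(0−1) = 17/4
  ⇒ ω_s²/ω_c² = 17/4
Coupling ω_c² = ω_s¹ ⇒ overall = 7/2 × 17/4 = 119/8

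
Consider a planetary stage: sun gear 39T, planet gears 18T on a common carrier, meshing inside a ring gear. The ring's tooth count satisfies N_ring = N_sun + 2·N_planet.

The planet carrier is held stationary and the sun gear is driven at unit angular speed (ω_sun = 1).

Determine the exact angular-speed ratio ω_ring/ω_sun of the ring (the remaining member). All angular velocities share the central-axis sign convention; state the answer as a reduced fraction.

-13/25

N_ring = 39 + 2·18 = 75
39(ω_s−ω_c) = −75(ω_r−ω_c),  ω_c=0, ω_s=1
ω_r = 0 − (39/75)(1−0) = -13/25
ω_r/ω_s = -13/25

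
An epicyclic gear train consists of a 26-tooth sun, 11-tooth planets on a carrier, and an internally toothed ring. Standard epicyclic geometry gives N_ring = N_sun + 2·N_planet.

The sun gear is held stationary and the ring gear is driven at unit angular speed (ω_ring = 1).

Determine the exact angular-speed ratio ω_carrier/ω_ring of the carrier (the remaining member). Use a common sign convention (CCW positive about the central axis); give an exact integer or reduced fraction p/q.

24/37

N_ring = 26 + 2·11 = 48
26(ω_s−ω_c) = −48(ω_r−ω_c),  ω_s=0, ω_r=1
26(0−ω_c) = −48(1−ω_c)  ⇒  74ω_c = 48  ⇒  ω_c = 24/37
ω_c/ω_r = 24/37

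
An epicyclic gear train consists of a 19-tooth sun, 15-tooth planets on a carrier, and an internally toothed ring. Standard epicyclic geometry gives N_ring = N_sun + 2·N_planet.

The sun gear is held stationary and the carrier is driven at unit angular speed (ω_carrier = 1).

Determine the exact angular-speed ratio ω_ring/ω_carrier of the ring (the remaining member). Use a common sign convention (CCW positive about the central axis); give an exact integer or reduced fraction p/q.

68/49

N_ring = 19 + 2·15 = 49
19(ω_s−ω_c) = −49(ω_r−ω_c),  ω_s=0, ω_c=1
ω_r = 1 − (19/49)(0−1) = 68/49
ω_r/ω_c = 68/49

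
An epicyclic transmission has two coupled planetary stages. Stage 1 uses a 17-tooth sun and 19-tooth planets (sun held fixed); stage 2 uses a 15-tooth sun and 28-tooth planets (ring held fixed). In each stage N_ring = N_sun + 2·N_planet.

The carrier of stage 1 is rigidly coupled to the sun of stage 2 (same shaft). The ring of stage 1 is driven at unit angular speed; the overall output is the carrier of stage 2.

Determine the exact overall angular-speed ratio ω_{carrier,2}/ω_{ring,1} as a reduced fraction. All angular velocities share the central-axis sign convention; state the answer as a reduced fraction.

275/2064

Stage 1: N_ring = 17 + 2·19 = 55
Stage 1: 17(ω_s−ω_c) = −55(ω_r−ω_c),  ω_s=0, ω_r=1
Stage 1: 17(0−ω_c) = −55(1−ω_c)  ⇒  72ω_c = 55  ⇒  ω_c = 55/72
  ⇒ ω_c¹/ω_r¹ = 55/72
Stage 2: N_ring = 15 + 2·28 = 71
Stage 2: 15(ω_s−ω_c) = −71(ω_r−ω_c),  ω_r=0, ω_s=1
Stage 2: 15(1−ω_c) = −71(0−ω_c)  ⇒  86ω_c = 15  ⇒  ω_c = 15/86
  ⇒ ω_c²/ω_s² = 15/86
Coupling ω_s² = ω_c¹ ⇒ overall = 55/72 × 15/86 = 275/2064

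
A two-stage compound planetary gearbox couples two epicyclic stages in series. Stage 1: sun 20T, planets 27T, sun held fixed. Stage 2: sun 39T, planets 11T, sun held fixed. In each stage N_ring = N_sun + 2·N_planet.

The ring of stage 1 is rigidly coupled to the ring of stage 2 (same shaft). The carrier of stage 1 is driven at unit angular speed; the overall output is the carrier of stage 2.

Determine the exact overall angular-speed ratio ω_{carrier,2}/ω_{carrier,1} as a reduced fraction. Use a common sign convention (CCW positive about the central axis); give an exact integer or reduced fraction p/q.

Stage 1: N_ring = 20 + 2·27 = 74
Stage 1: 20(ω_s−ω_c) = −74(ω_r−ω_c),  ω_s=0, ω_c=1
Stage 1: ω_r = 1 − (20/74)(0−1) = 47/37
  ⇒ ω_r¹/ω_c¹ = 47/37
Stage 2: N_ring = 39 + 2·11 = 61
Stage 2: 39(ω_s−ω_c) = −61(ω_r−ω_c),  ω_s=0, ω_r=1
Stage 2: 39(0−ω_c) = −61(1−ω_c)  ⇒  100ω_c = 61  ⇒  ω_c = 61/100
  ⇒ ω_c²/ω_r² = 61/100
Coupling ω_r² = ω_r¹ ⇒ overall = 47/37 × 61/100 = 2867/3700

2867/3700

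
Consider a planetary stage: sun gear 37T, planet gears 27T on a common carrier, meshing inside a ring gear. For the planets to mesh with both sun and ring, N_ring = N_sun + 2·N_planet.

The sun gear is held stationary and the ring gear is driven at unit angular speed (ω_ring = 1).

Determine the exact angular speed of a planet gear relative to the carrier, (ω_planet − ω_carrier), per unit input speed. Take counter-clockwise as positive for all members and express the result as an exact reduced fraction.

N_ring = 37 + 2·27 = 91
37(ω_s−ω_c) = −91(ω_r−ω_c),  ω_s=0, ω_r=1
37(0−ω_c) = −91(1−ω_c)  ⇒  128ω_c = 91  ⇒  ω_c = 91/128
sun–planet: 37·(0−91/128) = −27·(ω_p−ω_c)  ⇒  ω_p−ω_c = −(37/27)·(-91/128) = 3367/3456

3367/3456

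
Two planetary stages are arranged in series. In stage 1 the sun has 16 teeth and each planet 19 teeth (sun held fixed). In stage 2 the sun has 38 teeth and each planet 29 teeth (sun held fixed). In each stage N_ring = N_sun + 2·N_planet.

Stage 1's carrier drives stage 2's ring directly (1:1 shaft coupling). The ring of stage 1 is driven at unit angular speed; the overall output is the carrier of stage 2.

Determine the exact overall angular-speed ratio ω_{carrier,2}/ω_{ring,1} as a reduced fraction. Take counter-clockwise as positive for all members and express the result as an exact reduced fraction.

1296/2345

Stage 1: N_ring = 16 + 2·19 = 54
Stage 1: 16(ω_s−ω_c) = −54(ω_r−ω_c),  ω_s=0, ω_r=1
Stage 1: 16(0−ω_c) = −54(1−ω_c)  ⇒  70ω_c = 54  ⇒  ω_c = 27/35
  ⇒ ω_c¹/ω_r¹ = 27/35
Stage 2: N_ring = 38 + 2·29 = 96
Stage 2: 38(ω_s−ω_c) = −96(ω_r−ω_c),  ω_s=0, ω_r=1
Stage 2: 38(0−ω_c) = −96(1−ω_c)  ⇒  134ω_c = 96  ⇒  ω_c = 48/67
  ⇒ ω_c²/ω_r² = 48/67
Coupling ω_r² = ω_c¹ ⇒ overall = 27/35 × 48/67 = 1296/2345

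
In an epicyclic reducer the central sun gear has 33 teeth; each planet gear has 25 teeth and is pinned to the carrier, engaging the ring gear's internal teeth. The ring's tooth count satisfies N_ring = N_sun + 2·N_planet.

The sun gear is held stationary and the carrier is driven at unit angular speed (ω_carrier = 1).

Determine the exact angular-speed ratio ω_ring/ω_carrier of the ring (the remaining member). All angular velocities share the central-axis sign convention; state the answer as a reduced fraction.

N_ring = 33 + 2·25 = 83
33(ω_s−ω_c) = −83(ω_r−ω_c),  ω_s=0, ω_c=1
ω_r = 1 − (33/83)(0−1) = 116/83
ω_r/ω_c = 116/83

116/83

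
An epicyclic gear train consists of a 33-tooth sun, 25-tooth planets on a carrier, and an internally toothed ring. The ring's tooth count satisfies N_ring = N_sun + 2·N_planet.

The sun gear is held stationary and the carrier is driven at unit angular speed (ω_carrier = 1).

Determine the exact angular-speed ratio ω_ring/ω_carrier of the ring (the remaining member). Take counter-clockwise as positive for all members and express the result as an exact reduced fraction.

116/83

N_ring = 33 + 2·25 = 83
33(ω_s−ω_c) = −83(ω_r−ω_c),  ω_s=0, ω_c=1
ω_r = 1 − (33/83)(0−1) = 116/83
ω_r/ω_c = 116/83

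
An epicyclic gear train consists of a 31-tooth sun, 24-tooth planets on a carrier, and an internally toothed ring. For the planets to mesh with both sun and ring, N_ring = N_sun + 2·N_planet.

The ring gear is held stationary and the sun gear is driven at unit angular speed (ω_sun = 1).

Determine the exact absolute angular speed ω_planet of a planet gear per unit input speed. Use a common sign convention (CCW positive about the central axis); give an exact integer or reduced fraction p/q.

N_ring = 31 + 2·24 = 79
31(ω_s−ω_c) = −79(ω_r−ω_c),  ω_r=0, ω_s=1
31(1−ω_c) = −79(0−ω_c)  ⇒  110ω_c = 31  ⇒  ω_c = 31/110
sun–planet: 31·(1−31/110) = −24·(ω_p−ω_c)  ⇒  ω_p−ω_c = −(31/24)·(79/110) = -2449/2640
ω_p = 31/110 − 2449/2640 = -31/48

-31/48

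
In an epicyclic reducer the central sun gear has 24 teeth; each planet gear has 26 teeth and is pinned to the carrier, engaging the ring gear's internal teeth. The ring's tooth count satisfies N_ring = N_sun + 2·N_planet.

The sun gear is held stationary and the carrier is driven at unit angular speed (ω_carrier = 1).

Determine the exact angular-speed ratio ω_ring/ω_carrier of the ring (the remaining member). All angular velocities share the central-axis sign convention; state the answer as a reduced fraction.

N_ring = 24 + 2·26 = 76
24(ω_s−ω_c) = −76(ω_r−ω_c),  ω_s=0, ω_c=1
ω_r = 1 − (24/76)(0−1) = 25/19
ω_r/ω_c = 25/19

25/19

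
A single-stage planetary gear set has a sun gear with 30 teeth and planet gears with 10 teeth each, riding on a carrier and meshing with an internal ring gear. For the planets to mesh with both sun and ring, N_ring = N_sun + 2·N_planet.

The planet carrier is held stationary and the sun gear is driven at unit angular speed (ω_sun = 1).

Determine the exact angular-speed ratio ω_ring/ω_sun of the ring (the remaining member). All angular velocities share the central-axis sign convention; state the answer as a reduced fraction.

N_ring = 30 + 2·10 = 50
30(ω_s−ω_c) = −50(ω_r−ω_c),  ω_c=0, ω_s=1
ω_r = 0 − (30/50)(1−0) = -3/5
ω_r/ω_s = -3/5

-3/5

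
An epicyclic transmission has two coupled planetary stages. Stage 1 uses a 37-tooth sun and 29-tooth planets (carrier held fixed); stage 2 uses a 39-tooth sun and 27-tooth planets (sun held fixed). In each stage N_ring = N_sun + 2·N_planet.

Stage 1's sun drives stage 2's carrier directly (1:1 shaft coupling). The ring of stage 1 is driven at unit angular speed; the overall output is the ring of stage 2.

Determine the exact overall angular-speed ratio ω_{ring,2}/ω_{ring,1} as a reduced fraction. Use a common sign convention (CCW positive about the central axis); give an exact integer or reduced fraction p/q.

-4180/1147

Stage 1: N_ring = 37 + 2·29 = 95
Stage 1: 37(ω_s−ω_c) = −95(ω_r−ω_c),  ω_c=0, ω_r=1
Stage 1: ω_s = 0 − (95/37)(1−0) = -95/37
  ⇒ ω_s¹/ω_r¹ = -95/37
Stage 2: N_ring = 39 + 2·27 = 93
Stage 2: 39(ω_s−ω_c) = −93(ω_r−ω_c),  ω_s=0, ω_c=1
Stage 2: ω_r = 1 − (39/93)(0−1) = 44/31
  ⇒ ω_r²/ω_c² = 44/31
Coupling ω_c² = ω_s¹ ⇒ overall = -95/37 × 44/31 = -4180/1147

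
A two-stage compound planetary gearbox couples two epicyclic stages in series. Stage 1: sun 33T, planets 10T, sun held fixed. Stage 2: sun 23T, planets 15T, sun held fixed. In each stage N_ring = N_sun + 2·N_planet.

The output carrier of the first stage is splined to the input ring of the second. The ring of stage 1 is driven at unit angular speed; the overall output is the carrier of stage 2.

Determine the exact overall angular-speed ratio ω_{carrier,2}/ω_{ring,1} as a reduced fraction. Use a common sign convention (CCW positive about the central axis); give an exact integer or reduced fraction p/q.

Stage 1: N_ring = 33 + 2·10 = 53
Stage 1: 33(ω_s−ω_c) = −53(ω_r−ω_c),  ω_s=0, ω_r=1
Stage 1: 33(0−ω_c) = −53(1−ω_c)  ⇒  86ω_c = 53  ⇒  ω_c = 53/86
  ⇒ ω_c¹/ω_r¹ = 53/86
Stage 2: N_ring = 23 + 2·15 = 53
Stage 2: 23(ω_s−ω_c) = −53(ω_r−ω_c),  ω_s=0, ω_r=1
Stage 2: 23(0−ω_c) = −53(1−ω_c)  ⇒  76ω_c = 53  ⇒  ω_c = 53/76
  ⇒ ω_c²/ω_r² = 53/76
Coupling ω_r² = ω_c¹ ⇒ overall = 53/86 × 53/76 = 2809/6536

2809/6536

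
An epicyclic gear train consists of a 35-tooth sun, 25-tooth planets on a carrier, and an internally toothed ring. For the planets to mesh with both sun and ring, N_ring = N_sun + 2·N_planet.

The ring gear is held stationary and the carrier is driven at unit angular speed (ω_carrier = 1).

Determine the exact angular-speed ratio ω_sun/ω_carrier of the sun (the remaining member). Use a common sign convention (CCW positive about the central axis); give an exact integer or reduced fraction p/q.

24/7

N_ring = 35 + 2·25 = 85
35(ω_s−ω_c) = −85(ω_r−ω_c),  ω_r=0, ω_c=1
ω_s = 1 − (85/35)(0−1) = 24/7
ω_s/ω_c = 24/7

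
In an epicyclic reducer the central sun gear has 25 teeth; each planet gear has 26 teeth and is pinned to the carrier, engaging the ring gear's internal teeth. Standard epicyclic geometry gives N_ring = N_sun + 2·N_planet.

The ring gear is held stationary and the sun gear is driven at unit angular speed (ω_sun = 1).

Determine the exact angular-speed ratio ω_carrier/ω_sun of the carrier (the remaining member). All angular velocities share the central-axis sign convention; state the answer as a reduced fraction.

25/102

N_ring = 25 + 2·26 = 77
25(ω_s−ω_c) = −77(ω_r−ω_c),  ω_r=0, ω_s=1
25(1−ω_c) = −77(0−ω_c)  ⇒  102ω_c = 25  ⇒  ω_c = 25/102
ω_c/ω_s = 25/102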